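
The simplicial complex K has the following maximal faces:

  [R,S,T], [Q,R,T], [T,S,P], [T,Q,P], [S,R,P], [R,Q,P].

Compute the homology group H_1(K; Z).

H_1 = 0.

K has 5 vertices, 9 edges, 6 triangles.
rank ∂_1 = 4, rank ∂_2 = 5 ⇒ b_1 = 9 − 4 − 5 = 0; all invariant factors of ∂_2 are 1 so no torsion. So H_1 ≅ 0.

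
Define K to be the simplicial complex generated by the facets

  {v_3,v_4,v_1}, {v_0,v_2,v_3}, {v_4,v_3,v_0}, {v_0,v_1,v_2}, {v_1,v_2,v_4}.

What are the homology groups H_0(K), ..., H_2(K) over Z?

H_0 ≅ Z,  H_1 ≅ Z,  H_2 = 0.

K has 5 vertices, 10 edges, 5 triangles.
rank ∂_0 = 0, rank ∂_1 = 4 ⇒ b_0 = 5 − 0 − 4 = 1; all invariant factors of ∂_1 are 1 so no torsion. So H_0 = Z.
rank ∂_1 = 4, rank ∂_2 = 5 ⇒ b_1 = 10 − 4 − 5 = 1; all invariant factors of ∂_2 are 1 so no torsion. So H_1 = Z.
rank ∂_2 = 5, rank ∂_3 = 0 ⇒ b_2 = 5 − 5 − 0 = 0. So H_2 = 0.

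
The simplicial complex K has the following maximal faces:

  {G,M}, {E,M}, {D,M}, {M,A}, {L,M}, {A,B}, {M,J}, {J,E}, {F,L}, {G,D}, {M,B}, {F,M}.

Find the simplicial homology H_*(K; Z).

H_0 ≅ Z,  H_1 ≅ Z^4.

K has 9 vertices, 12 edges.
rank ∂_0 = 0, rank ∂_1 = 8 ⇒ b_0 = 9 − 0 − 8 = 1; all invariant factors of ∂_1 are 1 so no torsion. So H_0 ≅ Z.
rank ∂_1 = 8, rank ∂_2 = 0 ⇒ b_1 = 12 − 8 − 0 = 4. So H_1 ≅ Z^4.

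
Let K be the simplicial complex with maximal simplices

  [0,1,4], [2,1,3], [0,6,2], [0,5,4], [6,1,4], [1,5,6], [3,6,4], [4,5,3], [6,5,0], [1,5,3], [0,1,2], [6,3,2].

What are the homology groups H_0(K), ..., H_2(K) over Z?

H_0 = Z,  H_1 = Z/2Z,  H_2 = 0.

Order the vertices as 0 < 1 < 2 < 3 < 4 < 5 < 6. Listing each simplex with vertices in this order, K has dimension 2 with simplices:

  0-simplices (7): [0], [1], [2], [3], [4], [5], [6]
  1-simplices (18): [0,1], [0,2], [0,4], [0,5], [0,6], [1,2], [1,3], [1,4], [1,5], [1,6], [2,3], [2,6], [3,4], [3,5], [3,6], [4,5], [4,6], [5,6]
  2-simplices (12): [0,1,2], [0,1,4], [0,2,6], [0,4,5], [0,5,6], [1,2,3], [1,3,5], [1,4,6], [1,5,6], [2,3,6], [3,4,5], [3,4,6]

giving chain groups C_0 ≅ Z^7, C_1 ≅ Z^18, C_2 ≅ Z^12.

The boundary map ∂_1: C_1 → C_0 maps an edge to its endpoints' difference, ∂[p,q] = q − p. For instance
  ∂[1,6] = [6] − [1].
As a 7×18 matrix over Z this has rank 6, with invariant factors (1,1,1,1,1,1).

Boundary ∂_2: C_2 → C_1 acts by ∂[p,q,r] = [q,r] − [p,r] + [p,q]. For instance
  ∂[1,3,5] = [3,5] − [1,5] + [1,3],
  ∂[0,1,4] = [1,4] − [0,4] + [0,1].
The resulting 18×12 matrix has rank 12, and its Smith normal form has invariant factors (1,1,1,1,1,1,1,1,1,1,1,2).

From H_k ≅ ker(∂_k) / im(∂_{k+1}) we obtain:

  H_0: rank C_0 − rank ∂_1 = 7 − 6 = 1, and the invariant factors of ∂_1 are all 1, so H_0 ≅ Z.
  H_1: rank ker ∂_1 − rank ∂_2 = (18 − 6) − 12 = 0, and ∂_2 has invariant factor 2 > 1, so H_1 ≅ Z/2Z.
  H_2: rank ker ∂_2 − rank ∂_3 = (12 − 12) − 0 = 0, and there is no ∂_3, so H_2 ≅ 0.

As a check, the Euler characteristic is 7 − 18 + 12 = 1, which agrees with 1 − 0 + 0 = 1.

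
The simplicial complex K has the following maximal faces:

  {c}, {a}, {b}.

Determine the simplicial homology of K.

K has 3 vertices.
rank ∂_0 = 0, rank ∂_1 = 0 ⇒ b_0 = 3 − 0 − 0 = 3. So H_0 ≅ Z^3.

H_0 = Z^3.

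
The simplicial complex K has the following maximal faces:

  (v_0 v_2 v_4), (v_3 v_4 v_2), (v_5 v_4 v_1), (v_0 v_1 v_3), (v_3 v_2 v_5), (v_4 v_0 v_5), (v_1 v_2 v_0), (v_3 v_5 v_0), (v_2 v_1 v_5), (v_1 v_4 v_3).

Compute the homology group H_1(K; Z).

H_1 ≅ Z_2.

We work with the vertex ordering v_0 < v_1 < v_2 < v_3 < v_4 < v_5. The simplices of K, each written with vertices in increasing order, are:

  0-simplices (6): [v_0], [v_1], [v_2], [v_3], [v_4], [v_5]
  1-simplices (15): (15 of them)
  2-simplices (10): [v_0,v_1,v_2], [v_0,v_1,v_3], [v_0,v_2,v_4], [v_0,v_3,v_5], [v_0,v_4,v_5], [v_1,v_2,v_5], [v_1,v_3,v_4], [v_1,v_4,v_5], [v_2,v_3,v_4], [v_2,v_3,v_5]

so the chain groups are C_0 ≅ Z^6, C_1 ≅ Z^15, C_2 ≅ Z^10.

∂_1: C_1 → C_0 is given by ∂[p,q] = [q] − [p]. For instance
  ∂[v_0,v_5] = [v_5] − [v_0].
The 6×15 boundary matrix has rank 5 and Smith normal form diag(1,1,1,1,1).

The boundary map ∂_2: C_2 → C_1 maps a triangle to the signed sum of its edges. For instance
  ∂[v_0,v_3,v_5] = [v_3,v_5] − [v_0,v_5] + [v_0,v_3],
  ∂[v_1,v_2,v_5] = [v_2,v_5] − [v_1,v_5] + [v_1,v_2].
The resulting 15×10 matrix has rank 10, and its Smith normal form has invariant factors (1,1,1,1,1,1,1,1,1,2).

Computing H_k = (kernel of ∂_k) / (image of ∂_{k+1}):

  H_1: rank ker ∂_1 − rank ∂_2 = (15 − 5) − 10 = 0, and ∂_2 has invariant factor 2 > 1, so H_1 ≅ Z_2.

(K is a triangulation of the real projective plane RP^2.)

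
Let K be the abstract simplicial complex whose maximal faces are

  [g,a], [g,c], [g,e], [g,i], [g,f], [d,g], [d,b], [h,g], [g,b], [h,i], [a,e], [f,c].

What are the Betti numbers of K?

b_0 = 1, b_1 = 4.

Fix the vertex order a < b < c < d < e < f < g < h < i and write every simplex with vertices in increasing order. Then dim K = 1 and the simplices of K are:

  0-simplices (9): a, b, c, d, e, f, g, h, i
  1-simplices (12): ae, ag, bd, bg, cf, cg, dg, eg, fg, gh, gi, hi

so the chain groups are C_0 ≅ Z^9, C_1 ≅ Z^12.

∂_1: C_1 → C_0 maps an edge to its endpoints' difference, ∂[p,q] = q − p.
As a 9×12 matrix over Z this has rank 8, with invariant factors (1,1,1,1,1,1,1,1).

Now H_k = ker ∂_k / im ∂_{k+1}, so:

  H_0: rank C_0 − rank ∂_1 = 9 − 8 = 1, and the invariant factors of ∂_1 are all 1, so H_0 = Z.
  H_1: rank ker ∂_1 − rank ∂_2 = (12 − 8) − 0 = 4, and there is no ∂_2, so H_1 = Z^4.

Hence the Betti numbers are b_0 = 1, b_1 = 4.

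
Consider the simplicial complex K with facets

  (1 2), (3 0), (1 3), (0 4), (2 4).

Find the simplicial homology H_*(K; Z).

H_0 ≅ Z,  H_1 ≅ Z.

Order the vertices as 0 < 1 < 2 < 3 < 4. Listing each simplex with vertices in this order, K has dimension 1 with simplices:

  0-simplices (5): [0], [1], [2], [3], [4]
  1-simplices (5): [0,3], [0,4], [1,2], [1,3], [2,4]

so the chain groups are C_0 ≅ Z^5, C_1 ≅ Z^5.

Boundary ∂_1: C_1 → C_0 is given by ∂[p,q] = [q] − [p].
As a 5×5 matrix over Z this has rank 4, with invariant factors (1,1,1,1).

Reading off H_k = ker ∂_k / im ∂_{k+1}:

  H_0: rank C_0 − rank ∂_1 = 5 − 4 = 1, and the invariant factors of ∂_1 are all 1, so H_0 ≅ Z.
  H_1: rank ker ∂_1 − rank ∂_2 = (5 − 4) − 0 = 1, and there is no ∂_2, so H_1 ≅ Z.

As a check, the Euler characteristic is 5 − 5 = 0, which agrees with 1 − 1 = 0.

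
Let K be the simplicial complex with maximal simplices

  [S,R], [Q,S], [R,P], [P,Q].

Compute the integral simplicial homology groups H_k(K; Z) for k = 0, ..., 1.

H_0 ≅ Z,  H_1 ≅ Z.

We work with the vertex ordering P < Q < R < S. The simplices of K, each written with vertices in increasing order, are:

  0-simplices (4): P, Q, R, S
  1-simplices (4): PQ, PR, QS, RS

giving chain groups C_0 ≅ Z^4, C_1 ≅ Z^4.

∂_1: C_1 → C_0 is given by ∂[p,q] = [q] − [p]. For instance
  ∂PQ = Q − P.
The 4×4 boundary matrix has rank 3 and Smith normal form diag(1,1,1).

Reading off H_k = ker ∂_k / im ∂_{k+1}:

  H_0: rank C_0 − rank ∂_1 = 4 − 3 = 1, and the invariant factors of ∂_1 are all 1, so H_0 = Z.
  H_1: rank ker ∂_1 − rank ∂_2 = (4 − 3) − 0 = 1, and there is no ∂_2, so H_1 = Z.

As a check, the Euler characteristic is 4 − 4 = 0, which agrees with 1 − 1 = 0.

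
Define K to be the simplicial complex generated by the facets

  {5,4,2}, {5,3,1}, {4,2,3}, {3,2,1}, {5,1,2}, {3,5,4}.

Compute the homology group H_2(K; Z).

Take the total order 1 < 2 < 3 < 4 < 5 on the vertex set. Then K (dimension 2) consists of the simplices:

  0-simplices (5): [1], [2], [3], [4], [5]
  1-simplices (9): [1,2], [1,3], [1,5], [2,3], [2,4], [2,5], [3,4], [3,5], [4,5]
  2-simplices (6): [1,2,3], [1,2,5], [1,3,5], [2,3,4], [2,4,5], [3,4,5]

so the chain groups are C_0 ≅ Z^5, C_1 ≅ Z^9, C_2 ≅ Z^6.

∂_1: C_1 → C_0 maps an edge to its endpoints' difference, ∂[p,q] = q − p.
The 5×9 boundary matrix has rank 4 and Smith normal form diag(1,1,1,1).

∂_2: C_2 → C_1 maps a triangle to the signed sum of its edges. For instance
  ∂[3,4,5] = [4,5] − [3,5] + [3,4],
  ∂[1,2,5] = [2,5] − [1,5] + [1,2].
The resulting 9×6 matrix has rank 5, and its Smith normal form has invariant factors (1,1,1,1,1).

Computing H_k = (kernel of ∂_k) / (image of ∂_{k+1}):

  H_2: rank ker ∂_2 − rank ∂_3 = (6 − 5) − 0 = 1, and there is no ∂_3, so H_2 ≅ Z.

H_2 ≅ Z.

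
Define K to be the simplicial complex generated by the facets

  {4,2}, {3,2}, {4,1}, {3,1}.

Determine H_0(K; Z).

Fix the vertex order 1 < 2 < 3 < 4 and write every simplex with vertices in increasing order. Then dim K = 1 and the simplices of K are:

  0-simplices (4): [1], [2], [3], [4]
  1-simplices (4): [1,3], [1,4], [2,3], [2,4]

so the chain groups are C_0 ≅ Z^4, C_1 ≅ Z^4.

∂_1: C_1 → C_0 maps an edge to its endpoints' difference, ∂[p,q] = q − p.
This gives a 4×4 integer matrix of rank 3; reducing to Smith normal form yields diagonal entries (1,1,1).

Computing H_k = (kernel of ∂_k) / (image of ∂_{k+1}):

  H_0: rank C_0 − rank ∂_1 = 4 − 3 = 1, and the invariant factors of ∂_1 are all 1, so H_0 = Z.

H_0 ≅ Z.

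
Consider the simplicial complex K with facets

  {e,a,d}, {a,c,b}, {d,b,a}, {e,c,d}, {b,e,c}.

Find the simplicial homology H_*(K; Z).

H_0 ≅ Z,  H_1 ≅ Z,  H_2 = 0.

We work with the vertex ordering a < b < c < d < e. The simplices of K, each written with vertices in increasing order, are:

  0-simplices (5): a, b, c, d, e
  1-simplices (10): ab, ac, ad, ae, bc, bd, be, cd, ce, de
  2-simplices (5): abc, abd, ade, bce, cde

giving chain groups C_0 ≅ Z^5, C_1 ≅ Z^10, C_2 ≅ Z^5.

The boundary map ∂_1: C_1 → C_0 maps an edge to its endpoints' difference, ∂[p,q] = q − p. For instance
  ∂bc = c − b.
The resulting 5×10 matrix has rank 4, and its Smith normal form has invariant factors (1,1,1,1).

∂_2: C_2 → C_1 sends each 2-simplex [p,q,r] to [q,r] − [p,r] + [p,q]. For instance
  ∂abd = bd − ad + ab,
  ∂bce = ce − be + bc.
The resulting 10×5 matrix has rank 5, and its Smith normal form has invariant factors (1,1,1,1,1).

From H_k ≅ ker(∂_k) / im(∂_{k+1}) we obtain:

  H_0: rank C_0 − rank ∂_1 = 5 − 4 = 1, and the invariant factors of ∂_1 are all 1, so H_0 = Z.
  H_1: rank ker ∂_1 − rank ∂_2 = (10 − 4) − 5 = 1, and the invariant factors of ∂_2 are all 1, so H_1 = Z.
  H_2: rank ker ∂_2 − rank ∂_3 = (5 − 5) − 0 = 0, and there is no ∂_3, so H_2 = 0.

As a check, the Euler characteristic is 5 − 10 + 5 = 0, which agrees with 1 − 1 + 0 = 0.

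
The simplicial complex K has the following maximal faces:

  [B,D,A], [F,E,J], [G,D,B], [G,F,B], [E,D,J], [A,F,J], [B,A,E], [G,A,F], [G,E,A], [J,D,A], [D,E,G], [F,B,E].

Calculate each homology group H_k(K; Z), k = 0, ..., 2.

Order the vertices as A < B < D < E < F < G < J. Listing each simplex with vertices in this order, K has dimension 2 with simplices:

  0-simplices (7): A, B, D, E, F, G, J
  1-simplices (18): AB, AD, AE, AF, AG, AJ, BD, BE, BF, BG, DE, DG, DJ, EF, EG, EJ, FG, FJ
  2-simplices (12): ABD, ABE, ADJ, AEG, AFG, AFJ, BDG, BEF, BFG, DEG, DEJ, EFJ

Hence C_0 ≅ Z^7, C_1 ≅ Z^18, C_2 ≅ Z^12.

The boundary map ∂_1: C_1 → C_0 maps an edge to its endpoints' difference, ∂[p,q] = q − p. For instance
  ∂BF = F − B.
As a 7×18 matrix over Z this has rank 6, with invariant factors (1,1,1,1,1,1).

The boundary map ∂_2: C_2 → C_1 sends each 2-simplex [p,q,r] to [q,r] − [p,r] + [p,q]. For instance
  ∂BDG = DG − BG + BD,
  ∂AFG = FG − AG + AF.
The 18×12 boundary matrix has rank 12 and Smith normal form diag(1,1,1,1,1,1,1,1,1,1,1,2).

From H_k ≅ ker(∂_k) / im(∂_{k+1}) we obtain:

  H_0: rank C_0 − rank ∂_1 = 7 − 6 = 1, and the invariant factors of ∂_1 are all 1, so H_0 = Z.
  H_1: rank ker ∂_1 − rank ∂_2 = (18 − 6) − 12 = 0, and ∂_2 has invariant factor 2 > 1, so H_1 = Z/2.
  H_2: rank ker ∂_2 − rank ∂_3 = (12 − 12) − 0 = 0, and there is no ∂_3, so H_2 = 0.

As a check, the Euler characteristic is 7 − 18 + 12 = 1, which agrees with 1 − 0 + 0 = 1.

H_0 ≅ Z,  H_1 ≅ Z/2,  H_2 = 0.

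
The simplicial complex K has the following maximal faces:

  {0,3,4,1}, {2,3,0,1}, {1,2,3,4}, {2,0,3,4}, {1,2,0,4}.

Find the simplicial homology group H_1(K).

Take the total order 0 < 1 < 2 < 3 < 4 on the vertex set. Then K (dimension 3) consists of the simplices:

  0-simplices (5): [0], [1], [2], [3], [4]
  1-simplices (10): [0,1], [0,2], [0,3], [0,4], [1,2], [1,3], [1,4], [2,3], [2,4], [3,4]
  2-simplices (10): [0,1,2], [0,1,3], [0,1,4], [0,2,3], [0,2,4], [0,3,4], [1,2,3], [1,2,4], [1,3,4], [2,3,4]
  3-simplices (5): [0,1,2,3], [0,1,2,4], [0,1,3,4], [0,2,3,4], [1,2,3,4]

Hence C_0 ≅ Z^5, C_1 ≅ Z^10, C_2 ≅ Z^10, C_3 ≅ Z^5.

Boundary ∂_1: C_1 → C_0 is given by ∂[p,q] = [q] − [p]. For instance
  ∂[0,3] = [3] − [0].
As a 5×10 matrix over Z this has rank 4, with invariant factors (1,1,1,1).

Boundary ∂_2: C_2 → C_1 acts by ∂[p,q,r] = [q,r] − [p,r] + [p,q]. For instance
  ∂[0,1,3] = [1,3] − [0,3] + [0,1],
  ∂[1,2,4] = [2,4] − [1,4] + [1,2].
The resulting 10×10 matrix has rank 6, and its Smith normal form has invariant factors (1,1,1,1,1,1).

The boundary map ∂_3: C_3 → C_2 sends each 3-simplex σ to the alternating sum Σ_i (−1)^i (σ with its i-th vertex removed). For instance
  ∂[0,2,3,4] = [2,3,4] − [0,3,4] + [0,2,4] − [0,2,3],
  ∂[1,2,3,4] = [2,3,4] − [1,3,4] + [1,2,4] − [1,2,3].
As a 10×5 matrix over Z this has rank 4, with invariant factors (1,1,1,1).

Now H_k = ker ∂_k / im ∂_{k+1}, so:

  H_1: rank ker ∂_1 − rank ∂_2 = (10 − 4) − 6 = 0, and the invariant factors of ∂_2 are all 1, so H_1 = 0.

(K is a triangulation of the 3-sphere S^3.)

H_1 = 0.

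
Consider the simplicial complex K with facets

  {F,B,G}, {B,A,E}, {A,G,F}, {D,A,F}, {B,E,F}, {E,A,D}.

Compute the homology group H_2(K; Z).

K has 6 vertices, 12 edges, 6 triangles.
rank ∂_2 = 6, rank ∂_3 = 0 ⇒ b_2 = 6 − 6 − 0 = 0. So H_2 ≅ 0.

H_2 = 0.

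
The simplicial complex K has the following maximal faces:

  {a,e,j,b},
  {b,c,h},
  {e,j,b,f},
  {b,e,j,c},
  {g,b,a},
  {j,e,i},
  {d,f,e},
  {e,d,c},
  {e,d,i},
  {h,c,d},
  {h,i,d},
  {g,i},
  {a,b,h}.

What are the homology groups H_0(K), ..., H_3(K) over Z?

We work with the vertex ordering a < b < c < d < e < f < g < h < i < j. The simplices of K, each written with vertices in increasing order, are:

  0-simplices (10): a, b, c, d, e, f, g, h, i, j
  1-simplices (26): ab, ae, ag, ah, aj, bc, be, bf, bg, bh, bj, cd, ce, ch, cj, de, df, dh, di, ef, ei, ej, fj, gi, hi, ij
  2-simplices (19): abe, abg, abh, abj, aej, bce, bch, bcj, bef, bej, bfj, cde, cdh, cej, def, dei, dhi, efj, eij
  3-simplices (3): abej, bcej, befj

so the chain groups are C_0 ≅ Z^10, C_1 ≅ Z^26, C_2 ≅ Z^19, C_3 ≅ Z^3.

The boundary map ∂_1: C_1 → C_0 is given by ∂[p,q] = [q] − [p]. For instance
  ∂bj = j − b.
The resulting 10×26 matrix has rank 9, and its Smith normal form has invariant factors (1,1,1,1,1,1,1,1,1).

The boundary map ∂_2: C_2 → C_1 maps a triangle to the signed sum of its edges. For instance
  ∂abj = bj − aj + ab,
  ∂bcj = cj − bj + bc.
The resulting 26×19 matrix has rank 16, and its Smith normal form has invariant factors (1,1,1,1,1,1,1,1,1,1,1,1,1,1,1,1).

Boundary ∂_3: C_3 → C_2 sends each 3-simplex σ to the alternating sum Σ_i (−1)^i (σ with its i-th vertex removed). For instance
  ∂befj = efj − bfj + bej − bef,
  ∂bcej = cej − bej + bcj − bce.
The 19×3 boundary matrix has rank 3 and Smith normal form diag(1,1,1).

Reading off H_k = ker ∂_k / im ∂_{k+1}:

  H_0: rank C_0 − rank ∂_1 = 10 − 9 = 1, and the invariant factors of ∂_1 are all 1, so H_0 ≅ Z.
  H_1: rank ker ∂_1 − rank ∂_2 = (26 − 9) − 16 = 1, and the invariant factors of ∂_2 are all 1, so H_1 ≅ Z.
  H_2: rank ker ∂_2 − rank ∂_3 = (19 − 16) − 3 = 0, and the invariant factors of ∂_3 are all 1, so H_2 ≅ 0.
  H_3: rank ker ∂_3 − rank ∂_4 = (3 − 3) − 0 = 0, and there is no ∂_4, so H_3 ≅ 0.

As a check, the Euler characteristic is 10 − 26 + 19 − 3 = 0, which agrees with 1 − 1 + 0 − 0 = 0.

H_0 ≅ Z,  H_1 ≅ Z,  H_2 = 0,  H_3 = 0.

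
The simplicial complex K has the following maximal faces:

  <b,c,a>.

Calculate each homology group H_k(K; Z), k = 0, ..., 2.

Order the vertices as a < b < c. Listing each simplex with vertices in this order, K has dimension 2 with simplices:

  0-simplices (3): a, b, c
  1-simplices (3): ab, ac, bc
  2-simplices (1): abc

so the chain groups are C_0 ≅ Z^3, C_1 ≅ Z^3, C_2 ≅ Z^1.

Boundary ∂_1: C_1 → C_0 sends each edge [p,q] (with p < q) to q − p.
This gives a 3×3 integer matrix of rank 2; reducing to Smith normal form yields diagonal entries (1,1).

Boundary ∂_2: C_2 → C_1 acts by ∂[p,q,r] = [q,r] − [p,r] + [p,q]. For instance
  ∂abc = bc − ac + ab.
The resulting 3×1 matrix has rank 1, and its Smith normal form has invariant factors (1).

From H_k ≅ ker(∂_k) / im(∂_{k+1}) we obtain:

  H_0: rank C_0 − rank ∂_1 = 3 − 2 = 1, and the invariant factors of ∂_1 are all 1, so H_0 = Z.
  H_1: rank ker ∂_1 − rank ∂_2 = (3 − 2) − 1 = 0, and the invariant factors of ∂_2 are all 1, so H_1 = 0.
  H_2: rank ker ∂_2 − rank ∂_3 = (1 − 1) − 0 = 0, and there is no ∂_3, so H_2 = 0.

H_0 ≅ Z,  H_1 = 0,  H_2 = 0.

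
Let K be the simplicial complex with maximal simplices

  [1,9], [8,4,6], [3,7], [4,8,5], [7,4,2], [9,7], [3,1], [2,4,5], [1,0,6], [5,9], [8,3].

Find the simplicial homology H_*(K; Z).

Order the vertices as 0 < 1 < 2 < 3 < 4 < 5 < 6 < 7 < 8 < 9. Listing each simplex with vertices in this order, K has dimension 2 with simplices:

  0-simplices (10): [0], [1], [2], [3], [4], [5], [6], [7], [8], [9]
  1-simplices (18): [0,1], [0,6], [1,3], [1,6], [1,9], [2,4], [2,5], [2,7], [3,7], [3,8], [4,5], [4,6], [4,7], [4,8], [5,8], [5,9], [6,8], [7,9]
  2-simplices (5): [0,1,6], [2,4,5], [2,4,7], [4,5,8], [4,6,8]

so the chain groups are C_0 ≅ Z^10, C_1 ≅ Z^18, C_2 ≅ Z^5.

Boundary ∂_1: C_1 → C_0 is given by ∂[p,q] = [q] − [p].
As a 10×18 matrix over Z this has rank 9, with invariant factors (1,1,1,1,1,1,1,1,1).

The boundary map ∂_2: C_2 → C_1 maps a triangle to the signed sum of its edges. For instance
  ∂[0,1,6] = [1,6] − [0,6] + [0,1],
  ∂[2,4,7] = [4,7] − [2,7] + [2,4].
As a 18×5 matrix over Z this has rank 5, with invariant factors (1,1,1,1,1).

From H_k ≅ ker(∂_k) / im(∂_{k+1}) we obtain:

  H_0: rank C_0 − rank ∂_1 = 10 − 9 = 1, and the invariant factors of ∂_1 are all 1, so H_0 = Z.
  H_1: rank ker ∂_1 − rank ∂_2 = (18 − 9) − 5 = 4, and the invariant factors of ∂_2 are all 1, so H_1 = Z^4.
  H_2: rank ker ∂_2 − rank ∂_3 = (5 − 5) − 0 = 0, and there is no ∂_3, so H_2 = 0.

H_0 ≅ Z,  H_1 ≅ Z^4,  H_2 = 0.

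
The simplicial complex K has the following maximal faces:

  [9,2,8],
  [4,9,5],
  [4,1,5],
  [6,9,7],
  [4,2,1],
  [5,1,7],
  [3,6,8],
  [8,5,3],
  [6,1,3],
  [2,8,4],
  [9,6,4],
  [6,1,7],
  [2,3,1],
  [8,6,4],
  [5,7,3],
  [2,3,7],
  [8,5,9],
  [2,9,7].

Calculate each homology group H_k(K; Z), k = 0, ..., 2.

Fix the vertex order 1 < 2 < 3 < 4 < 5 < 6 < 7 < 8 < 9 and write every simplex with vertices in increasing order. Then dim K = 2 and the simplices of K are:

  0-simplices (9): [1], [2], [3], [4], [5], [6], [7], [8], [9]
  1-simplices (27): (27 of them)
  2-simplices (18): [1,2,3], [1,2,4], [1,3,6], [1,4,5], [1,5,7], [1,6,7], [2,3,7], [2,4,8], [2,7,9], [2,8,9], [3,5,7], [3,5,8], [3,6,8], [4,5,9], [4,6,8], [4,6,9], [5,8,9], [6,7,9]

giving chain groups C_0 ≅ Z^9, C_1 ≅ Z^27, C_2 ≅ Z^18.

The boundary map ∂_1: C_1 → C_0 sends each edge [p,q] (with p < q) to q − p. For instance
  ∂[2,4] = [4] − [2].
This gives a 9×27 integer matrix of rank 8; reducing to Smith normal form yields diagonal entries (1,1,1,1,1,1,1,1).

Boundary ∂_2: C_2 → C_1 sends each 2-simplex [p,q,r] to [q,r] − [p,r] + [p,q]. For instance
  ∂[4,5,9] = [5,9] − [4,9] + [4,5],
  ∂[5,8,9] = [8,9] − [5,9] + [5,8].
As a 27×18 matrix over Z this has rank 18, with invariant factors (1,1,1,1,1,1,1,1,1,1,1,1,1,1,1,1,1,2).

Now H_k = ker ∂_k / im ∂_{k+1}, so:

  H_0: rank C_0 − rank ∂_1 = 9 − 8 = 1, and the invariant factors of ∂_1 are all 1, so H_0 ≅ Z.
  H_1: rank ker ∂_1 − rank ∂_2 = (27 − 8) − 18 = 1, and ∂_2 has invariant factor 2 > 1, so H_1 ≅ Z ⊕ Z/2.
  H_2: rank ker ∂_2 − rank ∂_3 = (18 − 18) − 0 = 0, and there is no ∂_3, so H_2 ≅ 0.

(K is a triangulation of the Klein bottle.)

H_0 = Z,  H_1 = Z ⊕ Z/2,  H_2 = 0.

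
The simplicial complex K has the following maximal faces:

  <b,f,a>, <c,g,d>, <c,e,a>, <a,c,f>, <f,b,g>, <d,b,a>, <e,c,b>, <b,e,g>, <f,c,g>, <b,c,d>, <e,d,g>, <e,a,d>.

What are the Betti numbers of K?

b_0 = 1, b_1 = 0, b_2 = 0.

Fix the vertex order a < b < c < d < e < f < g and write every simplex with vertices in increasing order. Then dim K = 2 and the simplices of K are:

  0-simplices (7): a, b, c, d, e, f, g
  1-simplices (18): ab, ac, ad, ae, af, bc, bd, be, bf, bg, cd, ce, cf, cg, de, dg, eg, fg
  2-simplices (12): abd, abf, ace, acf, ade, bcd, bce, beg, bfg, cdg, cfg, deg

so the chain groups are C_0 ≅ Z^7, C_1 ≅ Z^18, C_2 ≅ Z^12.

∂_1: C_1 → C_0 maps an edge to its endpoints' difference, ∂[p,q] = q − p. For instance
  ∂cg = g − c.
As a 7×18 matrix over Z this has rank 6, with invariant factors (1,1,1,1,1,1).

The boundary map ∂_2: C_2 → C_1 sends each 2-simplex [p,q,r] to [q,r] − [p,r] + [p,q]. For instance
  ∂cdg = dg − cg + cd,
  ∂abf = bf − af + ab.
The resulting 18×12 matrix has rank 12, and its Smith normal form has invariant factors (1,1,1,1,1,1,1,1,1,1,1,2).

Reading off H_k = ker ∂_k / im ∂_{k+1}:

  H_0: rank C_0 − rank ∂_1 = 7 − 6 = 1, and the invariant factors of ∂_1 are all 1, so H_0 = Z.
  H_1: rank ker ∂_1 − rank ∂_2 = (18 − 6) − 12 = 0, and ∂_2 has invariant factor 2 > 1, so H_1 = Z/2.
  H_2: rank ker ∂_2 − rank ∂_3 = (12 − 12) − 0 = 0, and there is no ∂_3, so H_2 = 0.

As a check, the Euler characteristic is 7 − 18 + 12 = 1, which agrees with 1 − 0 + 0 = 1.
(K is a triangulation of the real projective plane RP^2.)

Hence the Betti numbers are b_0 = 1, b_1 = 0, b_2 = 0.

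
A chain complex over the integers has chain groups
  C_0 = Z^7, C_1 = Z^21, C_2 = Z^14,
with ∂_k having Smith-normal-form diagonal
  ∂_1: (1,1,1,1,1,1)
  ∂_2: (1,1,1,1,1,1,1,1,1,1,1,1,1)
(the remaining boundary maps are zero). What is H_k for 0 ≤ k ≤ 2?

H_0: b_0 = 7 − 0 − 6 = 1; torsion from ∂_1 factors > 1: none. So H_0 ≅ Z.
H_1: b_1 = 21 − 6 − 13 = 2; torsion from ∂_2 factors > 1: none. So H_1 ≅ Z^2.
H_2: b_2 = 14 − 13 − 0 = 1; torsion from ∂_3 factors > 1: none. So H_2 ≅ Z.

H_0 ≅ Z,  H_1 ≅ Z^2,  H_2 ≅ Z.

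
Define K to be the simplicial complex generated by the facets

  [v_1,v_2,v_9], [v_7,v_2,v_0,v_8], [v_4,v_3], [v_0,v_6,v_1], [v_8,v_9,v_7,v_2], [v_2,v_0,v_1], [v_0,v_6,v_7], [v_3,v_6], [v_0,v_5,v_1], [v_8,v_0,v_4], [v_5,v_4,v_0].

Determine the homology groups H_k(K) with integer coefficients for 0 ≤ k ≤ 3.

Fix the vertex order v_0 < v_1 < v_2 < v_3 < v_4 < v_5 < v_6 < v_7 < v_8 < v_9 and write every simplex with vertices in increasing order. Then dim K = 3 and the simplices of K are:

  0-simplices (10): [v_0], [v_1], [v_2], [v_3], [v_4], [v_5], [v_6], [v_7], [v_8], [v_9]
  1-simplices (22): (22 of them)
  2-simplices (14): (14 of them)
  3-simplices (2): [v_0,v_2,v_7,v_8], [v_2,v_7,v_8,v_9]

Hence C_0 ≅ Z^10, C_1 ≅ Z^22, C_2 ≅ Z^14, C_3 ≅ Z^2.

Boundary ∂_1: C_1 → C_0 maps an edge to its endpoints' difference, ∂[p,q] = q − p.
The 10×22 boundary matrix has rank 9 and Smith normal form diag(1,1,1,1,1,1,1,1,1).

∂_2: C_2 → C_1 acts by ∂[p,q,r] = [q,r] − [p,r] + [p,q]. For instance
  ∂[v_0,v_1,v_2] = [v_1,v_2] − [v_0,v_2] + [v_0,v_1],
  ∂[v_0,v_1,v_6] = [v_1,v_6] − [v_0,v_6] + [v_0,v_1].
The resulting 22×14 matrix has rank 12, and its Smith normal form has invariant factors (1,1,1,1,1,1,1,1,1,1,1,1).

Boundary ∂_3: C_3 → C_2 sends each 3-simplex σ to the alternating sum Σ_i (−1)^i (σ with its i-th vertex removed). For instance
  ∂[v_0,v_2,v_7,v_8] = [v_2,v_7,v_8] − [v_0,v_7,v_8] + [v_0,v_2,v_8] − [v_0,v_2,v_7],
  ∂[v_2,v_7,v_8,v_9] = [v_7,v_8,v_9] − [v_2,v_8,v_9] + [v_2,v_7,v_9] − [v_2,v_7,v_8].
As a 14×2 matrix over Z this has rank 2, with invariant factors (1,1).

Now H_k = ker ∂_k / im ∂_{k+1}, so:

  H_0: rank C_0 − rank ∂_1 = 10 − 9 = 1, and the invariant factors of ∂_1 are all 1, so H_0 = Z.
  H_1: rank ker ∂_1 − rank ∂_2 = (22 − 9) − 12 = 1, and the invariant factors of ∂_2 are all 1, so H_1 = Z.
  H_2: rank ker ∂_2 − rank ∂_3 = (14 − 12) − 2 = 0, and the invariant factors of ∂_3 are all 1, so H_2 = 0.
  H_3: rank ker ∂_3 − rank ∂_4 = (2 − 2) − 0 = 0, and there is no ∂_4, so H_3 = 0.

H_0 ≅ Z,  H_1 ≅ Z,  H_2 = 0,  H_3 = 0.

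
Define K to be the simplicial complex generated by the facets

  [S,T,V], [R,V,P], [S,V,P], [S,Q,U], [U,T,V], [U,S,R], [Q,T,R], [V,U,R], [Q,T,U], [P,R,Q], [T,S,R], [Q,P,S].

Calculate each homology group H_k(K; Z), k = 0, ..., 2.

Order the vertices as P < Q < R < S < T < U < V. Listing each simplex with vertices in this order, K has dimension 2 with simplices:

  0-simplices (7): P, Q, R, S, T, U, V
  1-simplices (18): PQ, PR, PS, PV, QR, QS, QT, QU, RS, RT, RU, RV, ST, SU, SV, TU, TV, UV
  2-simplices (12): PQR, PQS, PRV, PSV, QRT, QSU, QTU, RST, RSU, RUV, STV, TUV

so the chain groups are C_0 ≅ Z^7, C_1 ≅ Z^18, C_2 ≅ Z^12.

The boundary map ∂_1: C_1 → C_0 maps an edge to its endpoints' difference, ∂[p,q] = q − p. For instance
  ∂RS = S − R.
As a 7×18 matrix over Z this has rank 6, with invariant factors (1,1,1,1,1,1).

The boundary map ∂_2: C_2 → C_1 maps a triangle to the signed sum of its edges. For instance
  ∂QRT = RT − QT + QR,
  ∂RST = ST − RT + RS.
As a 18×12 matrix over Z this has rank 12, with invariant factors (1,1,1,1,1,1,1,1,1,1,1,2).

Computing H_k = (kernel of ∂_k) / (image of ∂_{k+1}):

  H_0: rank C_0 − rank ∂_1 = 7 − 6 = 1, and the invariant factors of ∂_1 are all 1, so H_0 ≅ Z.
  H_1: rank ker ∂_1 − rank ∂_2 = (18 − 6) − 12 = 0, and ∂_2 has invariant factor 2 > 1, so H_1 ≅ Z/2.
  H_2: rank ker ∂_2 − rank ∂_3 = (12 − 12) − 0 = 0, and there is no ∂_3, so H_2 ≅ 0.

H_0 = Z,  H_1 = Z/2,  H_2 = 0.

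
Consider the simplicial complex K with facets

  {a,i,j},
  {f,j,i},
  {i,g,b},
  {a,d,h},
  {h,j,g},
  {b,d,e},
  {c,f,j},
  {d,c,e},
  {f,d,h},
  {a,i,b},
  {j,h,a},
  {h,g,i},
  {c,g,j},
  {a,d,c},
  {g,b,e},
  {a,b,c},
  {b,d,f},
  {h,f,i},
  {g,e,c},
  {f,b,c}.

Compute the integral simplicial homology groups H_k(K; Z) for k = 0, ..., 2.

Order the vertices as a < b < c < d < e < f < g < h < i < j. Listing each simplex with vertices in this order, K has dimension 2 with simplices:

  0-simplices (10): a, b, c, d, e, f, g, h, i, j
  1-simplices (30): ab, ac, ad, ah, ai, aj, bc, bd, be, bf, bg, bi, cd, ce, cf, cg, cj, de, df, dh, eg, fh, fi, fj, gh, gi, gj, hi, hj, ij
  2-simplices (20): abc, abi, acd, adh, ahj, aij, bcf, bde, bdf, beg, bgi, cde, ceg, cfj, cgj, dfh, fhi, fij, ghi, ghj

so the chain groups are C_0 ≅ Z^10, C_1 ≅ Z^30, C_2 ≅ Z^20.

Boundary ∂_1: C_1 → C_0 maps an edge to its endpoints' difference, ∂[p,q] = q − p. For instance
  ∂cd = d − c.
This gives a 10×30 integer matrix of rank 9; reducing to Smith normal form yields diagonal entries (1,1,1,1,1,1,1,1,1).

∂_2: C_2 → C_1 maps a triangle to the signed sum of its edges. For instance
  ∂abi = bi − ai + ab,
  ∂ceg = eg − cg + ce.
The resulting 30×20 matrix has rank 20, and its Smith normal form has invariant factors (1,1,1,1,1,1,1,1,1,1,1,1,1,1,1,1,1,1,1,2).

Now H_k = ker ∂_k / im ∂_{k+1}, so:

  H_0: rank C_0 − rank ∂_1 = 10 − 9 = 1, and the invariant factors of ∂_1 are all 1, so H_0 = Z.
  H_1: rank ker ∂_1 − rank ∂_2 = (30 − 9) − 20 = 1, and ∂_2 has invariant factor 2 > 1, so H_1 = Z ⊕ Z_2.
  H_2: rank ker ∂_2 − rank ∂_3 = (20 − 20) − 0 = 0, and there is no ∂_3, so H_2 = 0.

H_0 ≅ Z,  H_1 ≅ Z ⊕ Z_2,  H_2 = 0.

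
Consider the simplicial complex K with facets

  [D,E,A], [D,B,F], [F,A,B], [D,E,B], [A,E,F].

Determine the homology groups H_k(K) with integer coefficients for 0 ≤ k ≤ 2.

Take the total order A < B < D < E < F on the vertex set. Then K (dimension 2) consists of the simplices:

  0-simplices (5): A, B, D, E, F
  1-simplices (10): AB, AD, AE, AF, BD, BE, BF, DE, DF, EF
  2-simplices (5): ABF, ADE, AEF, BDE, BDF

Hence C_0 ≅ Z^5, C_1 ≅ Z^10, C_2 ≅ Z^5.

∂_1: C_1 → C_0 is given by ∂[p,q] = [q] − [p]. For instance
  ∂EF = F − E.
As a 5×10 matrix over Z this has rank 4, with invariant factors (1,1,1,1).

Boundary ∂_2: C_2 → C_1 acts by ∂[p,q,r] = [q,r] − [p,r] + [p,q]. For instance
  ∂ABF = BF − AF + AB,
  ∂BDE = DE − BE + BD.
The 10×5 boundary matrix has rank 5 and Smith normal form diag(1,1,1,1,1).

Reading off H_k = ker ∂_k / im ∂_{k+1}:

  H_0: rank C_0 − rank ∂_1 = 5 − 4 = 1, and the invariant factors of ∂_1 are all 1, so H_0 ≅ Z.
  H_1: rank ker ∂_1 − rank ∂_2 = (10 − 4) − 5 = 1, and the invariant factors of ∂_2 are all 1, so H_1 ≅ Z.
  H_2: rank ker ∂_2 − rank ∂_3 = (5 − 5) − 0 = 0, and there is no ∂_3, so H_2 ≅ 0.

(K is a triangulation of the Möbius band.)

H_0 ≅ Z,  H_1 ≅ Z,  H_2 = 0.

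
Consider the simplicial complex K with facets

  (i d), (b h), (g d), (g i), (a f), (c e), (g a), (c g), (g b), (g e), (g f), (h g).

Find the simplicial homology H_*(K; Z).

Order the vertices as a < b < c < d < e < f < g < h < i. Listing each simplex with vertices in this order, K has dimension 1 with simplices:

  0-simplices (9): a, b, c, d, e, f, g, h, i
  1-simplices (12): af, ag, bg, bh, ce, cg, dg, di, eg, fg, gh, gi

so the chain groups are C_0 ≅ Z^9, C_1 ≅ Z^12.

Boundary ∂_1: C_1 → C_0 maps an edge to its endpoints' difference, ∂[p,q] = q − p. For instance
  ∂fg = g − f.
This gives a 9×12 integer matrix of rank 8; reducing to Smith normal form yields diagonal entries (1,1,1,1,1,1,1,1).

From H_k ≅ ker(∂_k) / im(∂_{k+1}) we obtain:

  H_0: rank C_0 − rank ∂_1 = 9 − 8 = 1, and the invariant factors of ∂_1 are all 1, so H_0 ≅ Z.
  H_1: rank ker ∂_1 − rank ∂_2 = (12 − 8) − 0 = 4, and there is no ∂_2, so H_1 ≅ Z^4.

H_0 ≅ Z,  H_1 ≅ Z^4.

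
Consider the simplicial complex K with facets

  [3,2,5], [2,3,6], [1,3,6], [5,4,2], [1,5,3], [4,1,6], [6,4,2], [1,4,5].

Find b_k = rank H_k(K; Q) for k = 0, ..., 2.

K has 6 vertices, 12 edges, 8 triangles.
rank ∂_0 = 0, rank ∂_1 = 5 ⇒ b_0 = 6 − 0 − 5 = 1; all invariant factors of ∂_1 are 1 so no torsion. So H_0 = Z.
rank ∂_1 = 5, rank ∂_2 = 7 ⇒ b_1 = 12 − 5 − 7 = 0; all invariant factors of ∂_2 are 1 so no torsion. So H_1 = 0.
rank ∂_2 = 7, rank ∂_3 = 0 ⇒ b_2 = 8 − 7 − 0 = 1. So H_2 = Z.

b_0 = 1, b_1 = 0, b_2 = 1.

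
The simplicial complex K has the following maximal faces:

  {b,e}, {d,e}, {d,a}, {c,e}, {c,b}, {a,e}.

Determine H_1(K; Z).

Order the vertices as a < b < c < d < e. Listing each simplex with vertices in this order, K has dimension 1 with simplices:

  0-simplices (5): a, b, c, d, e
  1-simplices (6): ad, ae, bc, be, ce, de

giving chain groups C_0 ≅ Z^5, C_1 ≅ Z^6.

∂_1: C_1 → C_0 is given by ∂[p,q] = [q] − [p].
This gives a 5×6 integer matrix of rank 4; reducing to Smith normal form yields diagonal entries (1,1,1,1).

Now H_k = ker ∂_k / im ∂_{k+1}, so:

  H_1: rank ker ∂_1 − rank ∂_2 = (6 − 4) − 0 = 2, and there is no ∂_2, so H_1 = Z^2.

(K is a triangulation of a wedge of 2 circles.)

H_1 ≅ Z^2.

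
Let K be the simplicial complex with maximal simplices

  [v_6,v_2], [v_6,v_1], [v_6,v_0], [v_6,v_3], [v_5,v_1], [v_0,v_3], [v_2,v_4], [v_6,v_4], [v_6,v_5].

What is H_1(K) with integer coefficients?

H_1 ≅ Z^3.

Order the vertices as v_0 < v_1 < v_2 < v_3 < v_4 < v_5 < v_6. Listing each simplex with vertices in this order, K has dimension 1 with simplices:

  0-simplices (7): [v_0], [v_1], [v_2], [v_3], [v_4], [v_5], [v_6]
  1-simplices (9): [v_0,v_3], [v_0,v_6], [v_1,v_5], [v_1,v_6], [v_2,v_4], [v_2,v_6], [v_3,v_6], [v_4,v_6], [v_5,v_6]

giving chain groups C_0 ≅ Z^7, C_1 ≅ Z^9.

Boundary ∂_1: C_1 → C_0 is given by ∂[p,q] = [q] − [p]. For instance
  ∂[v_5,v_6] = [v_6] − [v_5].
This gives a 7×9 integer matrix of rank 6; reducing to Smith normal form yields diagonal entries (1,1,1,1,1,1).

Computing H_k = (kernel of ∂_k) / (image of ∂_{k+1}):

  H_1: rank ker ∂_1 − rank ∂_2 = (9 − 6) − 0 = 3, and there is no ∂_2, so H_1 ≅ Z^3.

(K is a triangulation of a wedge of 3 circles.)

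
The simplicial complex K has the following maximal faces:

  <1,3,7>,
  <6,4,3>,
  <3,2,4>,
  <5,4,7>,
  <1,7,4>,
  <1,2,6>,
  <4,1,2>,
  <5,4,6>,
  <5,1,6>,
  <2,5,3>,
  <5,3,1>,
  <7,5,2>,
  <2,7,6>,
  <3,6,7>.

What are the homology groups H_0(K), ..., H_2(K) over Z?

Order the vertices as 1 < 2 < 3 < 4 < 5 < 6 < 7. Listing each simplex with vertices in this order, K has dimension 2 with simplices:

  0-simplices (7): [1], [2], [3], [4], [5], [6], [7]
  1-simplices (21): [1,2], [1,3], [1,4], [1,5], [1,6], [1,7], [2,3], [2,4], [2,5], [2,6], [2,7], [3,4], [3,5], [3,6], [3,7], [4,5], [4,6], [4,7], [5,6], [5,7], [6,7]
  2-simplices (14): [1,2,4], [1,2,6], [1,3,5], [1,3,7], [1,4,7], [1,5,6], [2,3,4], [2,3,5], [2,5,7], [2,6,7], [3,4,6], [3,6,7], [4,5,6], [4,5,7]

giving chain groups C_0 ≅ Z^7, C_1 ≅ Z^21, C_2 ≅ Z^14.

∂_1: C_1 → C_0 maps an edge to its endpoints' difference, ∂[p,q] = q − p.
As a 7×21 matrix over Z this has rank 6, with invariant factors (1,1,1,1,1,1).

The boundary map ∂_2: C_2 → C_1 maps a triangle to the signed sum of its edges. For instance
  ∂[2,3,5] = [3,5] − [2,5] + [2,3],
  ∂[2,6,7] = [6,7] − [2,7] + [2,6].
As a 21×14 matrix over Z this has rank 13, with invariant factors (1,1,1,1,1,1,1,1,1,1,1,1,1).

From H_k ≅ ker(∂_k) / im(∂_{k+1}) we obtain:

  H_0: rank C_0 − rank ∂_1 = 7 − 6 = 1, and the invariant factors of ∂_1 are all 1, so H_0 = Z.
  H_1: rank ker ∂_1 − rank ∂_2 = (21 − 6) − 13 = 2, and the invariant factors of ∂_2 are all 1, so H_1 = Z^2.
  H_2: rank ker ∂_2 − rank ∂_3 = (14 − 13) − 0 = 1, and there is no ∂_3, so H_2 = Z.

H_0 = Z,  H_1 = Z^2,  H_2 = Z.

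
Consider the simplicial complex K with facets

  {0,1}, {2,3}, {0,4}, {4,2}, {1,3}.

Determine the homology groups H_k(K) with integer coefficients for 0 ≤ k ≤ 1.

H_0 = Z,  H_1 = Z.

Fix the vertex order 0 < 1 < 2 < 3 < 4 and write every simplex with vertices in increasing order. Then dim K = 1 and the simplices of K are:

  0-simplices (5): [0], [1], [2], [3], [4]
  1-simplices (5): [0,1], [0,4], [1,3], [2,3], [2,4]

Hence C_0 ≅ Z^5, C_1 ≅ Z^5.

∂_1: C_1 → C_0 sends each edge [p,q] (with p < q) to q − p. For instance
  ∂[1,3] = [3] − [1].
This gives a 5×5 integer matrix of rank 4; reducing to Smith normal form yields diagonal entries (1,1,1,1).

Computing H_k = (kernel of ∂_k) / (image of ∂_{k+1}):

  H_0: rank C_0 − rank ∂_1 = 5 − 4 = 1, and the invariant factors of ∂_1 are all 1, so H_0 = Z.
  H_1: rank ker ∂_1 − rank ∂_2 = (5 − 4) − 0 = 1, and there is no ∂_2, so H_1 = Z.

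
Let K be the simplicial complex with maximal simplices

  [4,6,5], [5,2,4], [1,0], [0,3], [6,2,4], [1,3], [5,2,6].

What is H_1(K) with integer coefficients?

Order the vertices as 0 < 1 < 2 < 3 < 4 < 5 < 6. Listing each simplex with vertices in this order, K has dimension 2 with simplices:

  0-simplices (7): [0], [1], [2], [3], [4], [5], [6]
  1-simplices (9): [0,1], [0,3], [1,3], [2,4], [2,5], [2,6], [4,5], [4,6], [5,6]
  2-simplices (4): [2,4,5], [2,4,6], [2,5,6], [4,5,6]

giving chain groups C_0 ≅ Z^7, C_1 ≅ Z^9, C_2 ≅ Z^4.

Boundary ∂_1: C_1 → C_0 is given by ∂[p,q] = [q] − [p].
The 7×9 boundary matrix has rank 5 and Smith normal form diag(1,1,1,1,1).

∂_2: C_2 → C_1 maps a triangle to the signed sum of its edges. For instance
  ∂[2,4,6] = [4,6] − [2,6] + [2,4],
  ∂[2,4,5] = [4,5] − [2,5] + [2,4].
As a 9×4 matrix over Z this has rank 3, with invariant factors (1,1,1).

Now H_k = ker ∂_k / im ∂_{k+1}, so:

  H_1: rank ker ∂_1 − rank ∂_2 = (9 − 5) − 3 = 1, and the invariant factors of ∂_2 are all 1, so H_1 ≅ Z.

H_1 ≅ Z.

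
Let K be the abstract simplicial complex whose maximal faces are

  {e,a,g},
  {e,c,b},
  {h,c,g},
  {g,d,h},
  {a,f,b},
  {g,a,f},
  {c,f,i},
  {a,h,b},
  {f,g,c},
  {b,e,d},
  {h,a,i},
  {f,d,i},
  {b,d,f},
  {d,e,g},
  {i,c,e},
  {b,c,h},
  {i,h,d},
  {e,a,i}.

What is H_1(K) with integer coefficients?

H_1 ≅ Z^2.

Fix the vertex order a < b < c < d < e < f < g < h < i and write every simplex with vertices in increasing order. Then dim K = 2 and the simplices of K are:

  0-simplices (9): a, b, c, d, e, f, g, h, i
  1-simplices (27): ab, ae, af, ag, ah, ai, bc, bd, be, bf, bh, ce, cf, cg, ch, ci, de, df, dg, dh, di, eg, ei, fg, fi, gh, hi
  2-simplices (18): abf, abh, aeg, aei, afg, ahi, bce, bch, bde, bdf, cei, cfg, cfi, cgh, deg, dfi, dgh, dhi

giving chain groups C_0 ≅ Z^9, C_1 ≅ Z^27, C_2 ≅ Z^18.

The boundary map ∂_1: C_1 → C_0 sends each edge [p,q] (with p < q) to q − p. For instance
  ∂eg = g − e.
This gives a 9×27 integer matrix of rank 8; reducing to Smith normal form yields diagonal entries (1,1,1,1,1,1,1,1).

The boundary map ∂_2: C_2 → C_1 acts by ∂[p,q,r] = [q,r] − [p,r] + [p,q]. For instance
  ∂dfi = fi − di + df,
  ∂dhi = hi − di + dh.
The resulting 27×18 matrix has rank 17, and its Smith normal form has invariant factors (1,1,1,1,1,1,1,1,1,1,1,1,1,1,1,1,1).

Reading off H_k = ker ∂_k / im ∂_{k+1}:

  H_1: rank ker ∂_1 − rank ∂_2 = (27 − 8) − 17 = 2, and the invariant factors of ∂_2 are all 1, so H_1 ≅ Z^2.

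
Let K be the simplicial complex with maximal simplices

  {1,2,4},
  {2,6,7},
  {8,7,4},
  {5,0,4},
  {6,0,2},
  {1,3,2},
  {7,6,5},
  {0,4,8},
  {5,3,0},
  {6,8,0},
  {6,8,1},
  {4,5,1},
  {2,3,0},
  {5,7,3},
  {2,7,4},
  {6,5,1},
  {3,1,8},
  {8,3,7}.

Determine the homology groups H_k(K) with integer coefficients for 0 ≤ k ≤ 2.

H_0 ≅ Z,  H_1 ≅ Z^2,  H_2 ≅ Z.

Order the vertices as 0 < 1 < 2 < 3 < 4 < 5 < 6 < 7 < 8. Listing each simplex with vertices in this order, K has dimension 2 with simplices:

  0-simplices (9): [0], [1], [2], [3], [4], [5], [6], [7], [8]
  1-simplices (27): (27 of them)
  2-simplices (18): [0,2,3], [0,2,6], [0,3,5], [0,4,5], [0,4,8], [0,6,8], [1,2,3], [1,2,4], [1,3,8], [1,4,5], [1,5,6], [1,6,8], [2,4,7], [2,6,7], [3,5,7], [3,7,8], [4,7,8], [5,6,7]

giving chain groups C_0 ≅ Z^9, C_1 ≅ Z^27, C_2 ≅ Z^18.

Boundary ∂_1: C_1 → C_0 is given by ∂[p,q] = [q] − [p]. For instance
  ∂[4,7] = [7] − [4].
This gives a 9×27 integer matrix of rank 8; reducing to Smith normal form yields diagonal entries (1,1,1,1,1,1,1,1).

The boundary map ∂_2: C_2 → C_1 acts by ∂[p,q,r] = [q,r] − [p,r] + [p,q]. For instance
  ∂[0,4,8] = [4,8] − [0,8] + [0,4],
  ∂[0,2,6] = [2,6] − [0,6] + [0,2].
As a 27×18 matrix over Z this has rank 17, with invariant factors (1,1,1,1,1,1,1,1,1,1,1,1,1,1,1,1,1).

Now H_k = ker ∂_k / im ∂_{k+1}, so:

  H_0: rank C_0 − rank ∂_1 = 9 − 8 = 1, and the invariant factors of ∂_1 are all 1, so H_0 = Z.
  H_1: rank ker ∂_1 − rank ∂_2 = (27 − 8) − 17 = 2, and the invariant factors of ∂_2 are all 1, so H_1 = Z^2.
  H_2: rank ker ∂_2 − rank ∂_3 = (18 − 17) − 0 = 1, and there is no ∂_3, so H_2 = Z.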